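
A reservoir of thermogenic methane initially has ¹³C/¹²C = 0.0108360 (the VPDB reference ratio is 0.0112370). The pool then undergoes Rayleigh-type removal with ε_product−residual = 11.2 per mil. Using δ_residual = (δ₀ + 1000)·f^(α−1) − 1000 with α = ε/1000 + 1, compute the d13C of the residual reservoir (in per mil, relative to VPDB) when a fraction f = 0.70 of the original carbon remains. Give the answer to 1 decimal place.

δ₀ = (0.0108360/0.0112370 − 1)×1000 = (0.964314 − 1)×1000 = -35.686 per mil
α − 1 = ε/1000 = 0.0112
f^(α−1) = 0.70^(0.0112) = 0.996013
δ_res = (-35.686 + 1000) × 0.996013 − 1000 = 960.470 − 1000 = -39.53 per mil

-39.5 per mil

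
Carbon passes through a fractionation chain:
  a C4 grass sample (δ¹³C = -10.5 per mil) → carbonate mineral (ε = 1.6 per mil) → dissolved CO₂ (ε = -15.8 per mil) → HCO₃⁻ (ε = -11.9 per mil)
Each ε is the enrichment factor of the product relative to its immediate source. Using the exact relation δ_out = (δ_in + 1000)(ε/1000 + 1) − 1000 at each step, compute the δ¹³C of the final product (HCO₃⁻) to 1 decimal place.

step 1: δ = (-10.50 + 1000)·(1.6/1000 + 1) − 1000 = -8.92 per mil
step 2: δ = (-8.92 + 1000)·(-15.8/1000 + 1) − 1000 = -24.58 per mil
step 3: δ = (-24.58 + 1000)·(-11.9/1000 + 1) − 1000 = -36.18 per mil

-36.2 per mil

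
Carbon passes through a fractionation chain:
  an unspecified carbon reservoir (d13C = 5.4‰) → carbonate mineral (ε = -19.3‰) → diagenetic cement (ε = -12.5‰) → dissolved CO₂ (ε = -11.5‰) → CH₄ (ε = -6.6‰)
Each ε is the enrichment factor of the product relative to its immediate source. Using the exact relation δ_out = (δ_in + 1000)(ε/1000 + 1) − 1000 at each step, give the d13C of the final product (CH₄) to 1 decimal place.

step 1: δ = (5.40 + 1000)·(-19.3/1000 + 1) − 1000 = -14.00‰
step 2: δ = (-14.00 + 1000)·(-12.5/1000 + 1) − 1000 = -26.33‰
step 3: δ = (-26.33 + 1000)·(-11.5/1000 + 1) − 1000 = -37.53‰
step 4: δ = (-37.53 + 1000)·(-6.6/1000 + 1) − 1000 = -43.88‰

-43.9‰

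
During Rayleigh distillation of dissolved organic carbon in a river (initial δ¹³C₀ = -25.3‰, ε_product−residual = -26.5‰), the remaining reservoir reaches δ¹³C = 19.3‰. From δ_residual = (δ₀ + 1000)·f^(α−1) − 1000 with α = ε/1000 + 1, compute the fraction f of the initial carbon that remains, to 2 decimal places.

0.18

α − 1 = ε/1000 = -0.0265
(δ_res + 1000)/(δ₀ + 1000) = (19.3 + 1000)/(-25.3 + 1000) = 1019.3/974.7 = 1.045758
f = 1.045758^(1/-0.0265) = exp(ln(1.045758)/-0.0265) = exp(0.04474/-0.0265)
f = exp(-1.6884) = 0.1848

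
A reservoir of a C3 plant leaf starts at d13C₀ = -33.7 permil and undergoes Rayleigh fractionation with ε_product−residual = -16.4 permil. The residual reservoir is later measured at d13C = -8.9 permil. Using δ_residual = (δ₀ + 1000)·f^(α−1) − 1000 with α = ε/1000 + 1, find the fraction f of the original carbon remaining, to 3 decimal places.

0.213

α − 1 = ε/1000 = -0.0164
(δ_res + 1000)/(δ₀ + 1000) = (-8.9 + 1000)/(-33.7 + 1000) = 991.1/966.3 = 1.025665
f = 1.025665^(1/-0.0164) = exp(ln(1.025665)/-0.0164) = exp(0.02534/-0.0164)
f = exp(-1.5452) = 0.2133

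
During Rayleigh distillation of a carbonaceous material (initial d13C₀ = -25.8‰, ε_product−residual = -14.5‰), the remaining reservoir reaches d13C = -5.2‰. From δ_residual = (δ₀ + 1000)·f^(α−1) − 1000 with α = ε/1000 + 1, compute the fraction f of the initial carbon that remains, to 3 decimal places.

α − 1 = ε/1000 = -0.0145
(δ_res + 1000)/(δ₀ + 1000) = (-5.2 + 1000)/(-25.8 + 1000) = 994.8/974.2 = 1.021146
f = 1.021146^(1/-0.0145) = exp(ln(1.021146)/-0.0145) = exp(0.02093/-0.0145)
f = exp(-1.4431) = 0.2362

0.236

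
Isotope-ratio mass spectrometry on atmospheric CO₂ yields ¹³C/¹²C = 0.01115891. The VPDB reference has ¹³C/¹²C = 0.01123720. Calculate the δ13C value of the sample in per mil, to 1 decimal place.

δ13C = (R_sample / R_standard − 1) × 1000
R_sample / R_standard = 0.01115891 / 0.01123720 = 0.993033
δ13C = (0.993033 − 1) × 1000 = -6.97 per mil

-7.0 per mil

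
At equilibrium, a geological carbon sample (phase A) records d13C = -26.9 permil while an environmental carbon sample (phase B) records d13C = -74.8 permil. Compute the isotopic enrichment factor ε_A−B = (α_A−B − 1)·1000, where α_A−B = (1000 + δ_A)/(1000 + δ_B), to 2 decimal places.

α_A−B = (1000 + -26.9) / (1000 + -74.8) = 973.1 / 925.2 = 1.051773
ε_A−B = (1.051773 − 1) × 1000 = 51.773 permil
(The approximation ε ≈ δ_A − δ_B would give 47.9 permil.)

51.77 permil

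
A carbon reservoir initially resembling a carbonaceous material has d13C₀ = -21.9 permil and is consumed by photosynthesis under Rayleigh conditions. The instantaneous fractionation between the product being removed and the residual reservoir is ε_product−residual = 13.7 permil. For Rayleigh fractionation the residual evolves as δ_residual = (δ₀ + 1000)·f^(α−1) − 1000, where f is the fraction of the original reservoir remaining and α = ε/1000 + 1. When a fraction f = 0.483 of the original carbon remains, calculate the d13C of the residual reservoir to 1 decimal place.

-31.6 permil

Rayleigh residual: δ_res = (δ₀ + 1000)·f^(α−1) − 1000
α = ε/1000 + 1 = 1.01370, so α − 1 = 0.01370
f^(α−1) = 0.483^(0.01370) = 0.990080
δ_res = (-21.9 + 1000) × 0.990080 − 1000 = 968.397 − 1000 = -31.60 permil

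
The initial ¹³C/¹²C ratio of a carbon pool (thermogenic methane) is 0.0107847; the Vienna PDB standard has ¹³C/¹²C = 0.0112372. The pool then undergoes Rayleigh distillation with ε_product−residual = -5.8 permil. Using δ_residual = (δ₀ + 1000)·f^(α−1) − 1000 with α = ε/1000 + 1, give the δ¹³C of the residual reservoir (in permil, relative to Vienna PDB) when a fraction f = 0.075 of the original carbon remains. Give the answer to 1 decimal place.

δ₀ = (0.0107847/0.0112372 − 1)×1000 = (0.959732 − 1)×1000 = -40.268 permil
α − 1 = ε/1000 = -0.0058
f^(α−1) = 0.075^(-0.0058) = 1.015137
δ_res = (-40.268 + 1000) × 1.015137 − 1000 = 974.259 − 1000 = -25.74 permil

-25.7 permil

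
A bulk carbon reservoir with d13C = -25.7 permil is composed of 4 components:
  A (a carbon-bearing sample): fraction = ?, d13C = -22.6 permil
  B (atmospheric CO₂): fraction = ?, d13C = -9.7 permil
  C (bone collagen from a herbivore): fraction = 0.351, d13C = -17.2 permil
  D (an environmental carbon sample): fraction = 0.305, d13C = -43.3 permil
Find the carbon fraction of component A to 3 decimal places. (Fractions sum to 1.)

Let f_A and f_B be the unknown fractions; fractions sum to 1 so f_A + f_B = 0.344.
Mass balance: Σ fᵢ·δᵢ = δ_bulk ⇒ f_A·(-22.6) + f_B·(-9.7) = -25.7 − (-19.244) = -6.456
Substitute f_B = 0.344 − f_A:
f_A·(-22.6 − -9.7) = -6.456 − 0.344×(-9.7) = -3.120
f_A = -3.120 / -12.9 = 0.2418

0.242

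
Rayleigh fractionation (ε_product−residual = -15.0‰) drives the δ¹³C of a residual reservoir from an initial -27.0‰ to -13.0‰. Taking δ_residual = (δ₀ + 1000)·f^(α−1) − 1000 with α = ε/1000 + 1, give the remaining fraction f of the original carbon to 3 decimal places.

α − 1 = ε/1000 = -0.0150
(δ_res + 1000)/(δ₀ + 1000) = (-13.0 + 1000)/(-27.0 + 1000) = 987.0/973.0 = 1.014388
f = 1.014388^(1/-0.0150) = exp(ln(1.014388)/-0.0150) = exp(0.01429/-0.0150)
f = exp(-0.9524) = 0.3858

0.386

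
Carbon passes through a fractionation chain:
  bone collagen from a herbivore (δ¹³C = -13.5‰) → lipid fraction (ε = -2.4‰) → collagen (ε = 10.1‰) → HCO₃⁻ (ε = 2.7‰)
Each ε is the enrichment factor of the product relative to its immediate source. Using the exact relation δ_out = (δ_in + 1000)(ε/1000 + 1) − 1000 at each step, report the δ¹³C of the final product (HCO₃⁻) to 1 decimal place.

-3.2‰

step 1: δ = (-13.50 + 1000)·(-2.4/1000 + 1) − 1000 = -15.87‰
step 2: δ = (-15.87 + 1000)·(10.1/1000 + 1) − 1000 = -5.93‰
step 3: δ = (-5.93 + 1000)·(2.7/1000 + 1) − 1000 = -3.24‰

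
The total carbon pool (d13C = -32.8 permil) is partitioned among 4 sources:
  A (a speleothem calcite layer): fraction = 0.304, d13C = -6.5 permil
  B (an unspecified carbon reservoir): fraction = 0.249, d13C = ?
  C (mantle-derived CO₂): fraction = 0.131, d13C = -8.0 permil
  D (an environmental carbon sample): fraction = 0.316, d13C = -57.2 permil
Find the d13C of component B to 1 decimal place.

Isotope mass balance: δ_bulk = Σ fᵢ·δᵢ.
-32.8 = 0.304×(-6.5) + 0.249×δ_B + 0.131×(-8.0) + 0.316×(-57.2)
0.249·δ_B = -32.8 − (-21.099) = -11.701
δ_B = -11.701 / 0.249 = -46.99 permil

-47.0 permil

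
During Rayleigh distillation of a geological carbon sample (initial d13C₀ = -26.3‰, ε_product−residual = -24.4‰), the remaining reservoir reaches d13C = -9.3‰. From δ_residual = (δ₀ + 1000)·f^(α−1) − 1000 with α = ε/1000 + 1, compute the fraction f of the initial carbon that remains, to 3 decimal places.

α − 1 = ε/1000 = -0.0244
(δ_res + 1000)/(δ₀ + 1000) = (-9.3 + 1000)/(-26.3 + 1000) = 990.7/973.7 = 1.017459
f = 1.017459^(1/-0.0244) = exp(ln(1.017459)/-0.0244) = exp(0.01731/-0.0244)
f = exp(-0.7094) = 0.4920

0.492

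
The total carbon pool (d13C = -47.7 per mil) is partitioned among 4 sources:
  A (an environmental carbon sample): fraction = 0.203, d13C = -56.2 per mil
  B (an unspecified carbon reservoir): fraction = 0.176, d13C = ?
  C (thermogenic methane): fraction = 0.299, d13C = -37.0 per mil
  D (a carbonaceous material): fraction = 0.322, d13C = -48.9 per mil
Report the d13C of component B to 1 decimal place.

Isotope mass balance: δ_bulk = Σ fᵢ·δᵢ.
-47.7 = 0.203×(-56.2) + 0.176×δ_B + 0.299×(-37.0) + 0.322×(-48.9)
0.176·δ_B = -47.7 − (-38.217) = -9.483
δ_B = -9.483 / 0.176 = -53.88 per mil

-53.9 per mil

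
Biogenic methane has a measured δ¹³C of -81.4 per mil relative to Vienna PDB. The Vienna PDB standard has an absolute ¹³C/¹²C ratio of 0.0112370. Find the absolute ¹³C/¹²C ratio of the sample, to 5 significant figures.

0.010322

R_sample = R_standard × (δ¹³C/1000 + 1)
R_sample = 0.0112370 × (-81.4/1000 + 1) = 0.0112370 × 0.918600
R_sample = 0.0103223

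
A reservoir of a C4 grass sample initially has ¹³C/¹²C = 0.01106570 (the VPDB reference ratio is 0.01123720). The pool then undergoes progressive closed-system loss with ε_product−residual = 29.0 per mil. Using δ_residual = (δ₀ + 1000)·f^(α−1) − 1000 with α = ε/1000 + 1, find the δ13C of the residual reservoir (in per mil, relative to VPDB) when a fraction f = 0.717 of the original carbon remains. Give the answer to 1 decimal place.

δ₀ = (0.01106570/0.01123720 − 1)×1000 = (0.984738 − 1)×1000 = -15.262 per mil
α − 1 = ε/1000 = 0.0290
f^(α−1) = 0.717^(0.0290) = 0.990399
δ_res = (-15.262 + 1000) × 0.990399 − 1000 = 975.283 − 1000 = -24.72 per mil

-24.7 per mil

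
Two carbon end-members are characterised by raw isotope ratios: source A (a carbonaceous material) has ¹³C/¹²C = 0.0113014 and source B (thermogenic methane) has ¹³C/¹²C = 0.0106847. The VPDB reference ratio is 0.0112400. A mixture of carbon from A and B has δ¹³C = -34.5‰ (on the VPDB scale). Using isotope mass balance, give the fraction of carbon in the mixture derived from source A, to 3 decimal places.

δ_A = (0.0113014/0.0112400 − 1)×1000 = (1.005463 − 1)×1000 = 5.463‰
δ_B = (0.0106847/0.0112400 − 1)×1000 = (0.950596 − 1)×1000 = -49.404‰
f_A = (δ_mix − δ_B)/(δ_A − δ_B) = (-34.5 − (-49.404))/(5.463 − (-49.404))
f_A = 14.904 / 54.867 = 0.2716

0.272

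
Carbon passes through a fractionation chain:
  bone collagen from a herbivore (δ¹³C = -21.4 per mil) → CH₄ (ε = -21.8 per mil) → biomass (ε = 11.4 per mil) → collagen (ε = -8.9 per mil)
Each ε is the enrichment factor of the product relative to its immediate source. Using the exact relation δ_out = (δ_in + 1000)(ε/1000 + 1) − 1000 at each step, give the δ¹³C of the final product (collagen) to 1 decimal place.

-40.4 per mil

step 1: δ = (-21.40 + 1000)·(-21.8/1000 + 1) − 1000 = -42.73 per mil
step 2: δ = (-42.73 + 1000)·(11.4/1000 + 1) − 1000 = -31.82 per mil
step 3: δ = (-31.82 + 1000)·(-8.9/1000 + 1) − 1000 = -40.44 per mil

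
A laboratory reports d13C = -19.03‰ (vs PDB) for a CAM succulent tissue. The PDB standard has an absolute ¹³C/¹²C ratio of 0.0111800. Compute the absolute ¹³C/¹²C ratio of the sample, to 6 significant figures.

R_sample = R_standard × (d13C/1000 + 1)
R_sample = 0.0111800 × (-19.03/1000 + 1) = 0.0111800 × 0.980970
R_sample = 0.0109672

0.0109672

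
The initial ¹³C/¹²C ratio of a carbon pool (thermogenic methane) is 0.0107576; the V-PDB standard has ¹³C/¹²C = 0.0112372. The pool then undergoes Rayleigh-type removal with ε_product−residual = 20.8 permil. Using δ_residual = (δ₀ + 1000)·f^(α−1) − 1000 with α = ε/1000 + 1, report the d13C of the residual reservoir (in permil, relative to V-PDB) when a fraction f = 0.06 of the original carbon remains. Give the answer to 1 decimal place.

-97.1 permil

δ₀ = (0.0107576/0.0112372 − 1)×1000 = (0.957320 − 1)×1000 = -42.680 permil
α − 1 = ε/1000 = 0.0208
f^(α−1) = 0.06^(0.0208) = 0.943160
δ_res = (-42.680 + 1000) × 0.943160 − 1000 = 902.907 − 1000 = -97.09 permil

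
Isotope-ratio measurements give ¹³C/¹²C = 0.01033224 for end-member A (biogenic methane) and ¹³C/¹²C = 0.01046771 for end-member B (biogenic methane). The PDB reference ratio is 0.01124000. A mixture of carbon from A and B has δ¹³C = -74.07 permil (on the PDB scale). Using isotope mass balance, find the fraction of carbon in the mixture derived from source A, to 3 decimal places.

δ_A = (0.01033224/0.01124000 − 1)×1000 = (0.919238 − 1)×1000 = -80.762 permil
δ_B = (0.01046771/0.01124000 − 1)×1000 = (0.931291 − 1)×1000 = -68.709 permil
f_A = (δ_mix − δ_B)/(δ_A − δ_B) = (-74.07 − (-68.709))/(-80.762 − (-68.709))
f_A = -5.361 / -12.052 = 0.4448

0.445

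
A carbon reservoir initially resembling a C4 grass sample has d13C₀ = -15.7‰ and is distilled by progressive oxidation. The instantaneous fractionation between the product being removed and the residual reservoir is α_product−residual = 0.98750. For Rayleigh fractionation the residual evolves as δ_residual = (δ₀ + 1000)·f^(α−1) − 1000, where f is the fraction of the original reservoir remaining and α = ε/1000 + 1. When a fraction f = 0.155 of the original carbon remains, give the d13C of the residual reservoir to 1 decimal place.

7.5‰

Rayleigh residual: δ_res = (δ₀ + 1000)·f^(α−1) − 1000
α − 1 = -0.01250
f^(α−1) = 0.155^(-0.01250) = 1.023578
δ_res = (-15.7 + 1000) × 1.023578 − 1000 = 1007.508 − 1000 = 7.51‰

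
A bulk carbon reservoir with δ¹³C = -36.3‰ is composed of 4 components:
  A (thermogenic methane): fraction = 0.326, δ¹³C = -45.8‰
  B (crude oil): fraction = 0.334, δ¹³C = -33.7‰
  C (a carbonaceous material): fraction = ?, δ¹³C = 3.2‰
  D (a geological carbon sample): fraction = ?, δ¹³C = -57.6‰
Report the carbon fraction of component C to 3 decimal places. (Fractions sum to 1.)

0.156

Let f_C and f_D be the unknown fractions; fractions sum to 1 so f_C + f_D = 0.340.
Mass balance: Σ fᵢ·δᵢ = δ_bulk ⇒ f_C·(3.2) + f_D·(-57.6) = -36.3 − (-26.187) = -10.113
Substitute f_D = 0.340 − f_C:
f_C·(3.2 − -57.6) = -10.113 − 0.340×(-57.6) = 9.471
f_C = 9.471 / 60.8 = 0.1558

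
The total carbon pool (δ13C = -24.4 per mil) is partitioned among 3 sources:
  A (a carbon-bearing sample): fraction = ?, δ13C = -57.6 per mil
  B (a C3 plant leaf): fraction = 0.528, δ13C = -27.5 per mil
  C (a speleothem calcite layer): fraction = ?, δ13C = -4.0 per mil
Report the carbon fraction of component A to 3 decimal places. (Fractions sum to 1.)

Let f_A and f_C be the unknown fractions; fractions sum to 1 so f_A + f_C = 0.472.
Mass balance: Σ fᵢ·δᵢ = δ_bulk ⇒ f_A·(-57.6) + f_C·(-4.0) = -24.4 − (-14.520) = -9.880
Substitute f_C = 0.472 − f_A:
f_A·(-57.6 − -4.0) = -9.880 − 0.472×(-4.0) = -7.992
f_A = -7.992 / -53.6 = 0.1491

0.149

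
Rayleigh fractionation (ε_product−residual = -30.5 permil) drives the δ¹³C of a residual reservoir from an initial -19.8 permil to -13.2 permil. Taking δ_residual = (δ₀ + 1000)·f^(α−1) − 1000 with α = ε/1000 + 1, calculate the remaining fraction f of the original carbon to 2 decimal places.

α − 1 = ε/1000 = -0.0305
(δ_res + 1000)/(δ₀ + 1000) = (-13.2 + 1000)/(-19.8 + 1000) = 986.8/980.2 = 1.006733
f = 1.006733^(1/-0.0305) = exp(ln(1.006733)/-0.0305) = exp(0.00671/-0.0305)
f = exp(-0.2200) = 0.8025

0.80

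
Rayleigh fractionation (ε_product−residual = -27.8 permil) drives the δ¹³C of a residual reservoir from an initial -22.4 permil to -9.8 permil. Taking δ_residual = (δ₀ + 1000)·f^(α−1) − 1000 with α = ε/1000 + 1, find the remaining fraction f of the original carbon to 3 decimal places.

0.631

α − 1 = ε/1000 = -0.0278
(δ_res + 1000)/(δ₀ + 1000) = (-9.8 + 1000)/(-22.4 + 1000) = 990.2/977.6 = 1.012889
f = 1.012889^(1/-0.0278) = exp(ln(1.012889)/-0.0278) = exp(0.01281/-0.0278)
f = exp(-0.4607) = 0.6309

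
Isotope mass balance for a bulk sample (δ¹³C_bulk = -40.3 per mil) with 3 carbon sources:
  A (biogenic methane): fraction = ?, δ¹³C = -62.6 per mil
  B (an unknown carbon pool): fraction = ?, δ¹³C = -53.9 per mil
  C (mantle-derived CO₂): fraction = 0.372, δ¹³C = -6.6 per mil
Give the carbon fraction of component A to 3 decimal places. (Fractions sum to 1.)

Let f_A and f_B be the unknown fractions; fractions sum to 1 so f_A + f_B = 0.628.
Mass balance: Σ fᵢ·δᵢ = δ_bulk ⇒ f_A·(-62.6) + f_B·(-53.9) = -40.3 − (-2.455) = -37.845
Substitute f_B = 0.628 − f_A:
f_A·(-62.6 − -53.9) = -37.845 − 0.628×(-53.9) = -3.996
f_A = -3.996 / -8.7 = 0.4593

0.459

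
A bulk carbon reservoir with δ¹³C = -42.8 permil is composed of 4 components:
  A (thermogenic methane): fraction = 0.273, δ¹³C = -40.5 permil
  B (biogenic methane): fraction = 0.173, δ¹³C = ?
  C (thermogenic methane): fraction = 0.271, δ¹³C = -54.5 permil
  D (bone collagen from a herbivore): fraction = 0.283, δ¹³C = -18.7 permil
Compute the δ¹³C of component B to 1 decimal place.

-67.5 permil

Isotope mass balance: δ_bulk = Σ fᵢ·δᵢ.
-42.8 = 0.273×(-40.5) + 0.173×δ_B + 0.271×(-54.5) + 0.283×(-18.7)
0.173·δ_B = -42.8 − (-31.118) = -11.682
δ_B = -11.682 / 0.173 = -67.53 permil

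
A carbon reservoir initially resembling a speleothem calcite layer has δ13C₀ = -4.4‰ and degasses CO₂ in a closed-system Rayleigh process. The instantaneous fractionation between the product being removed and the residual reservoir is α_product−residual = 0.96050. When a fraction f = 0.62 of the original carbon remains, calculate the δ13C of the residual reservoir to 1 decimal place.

14.6‰

Rayleigh residual: δ_res = (δ₀ + 1000)·f^(α−1) − 1000
α − 1 = -0.03950
f^(α−1) = 0.62^(-0.03950) = 1.019062
δ_res = (-4.4 + 1000) × 1.019062 − 1000 = 1014.578 − 1000 = 14.58‰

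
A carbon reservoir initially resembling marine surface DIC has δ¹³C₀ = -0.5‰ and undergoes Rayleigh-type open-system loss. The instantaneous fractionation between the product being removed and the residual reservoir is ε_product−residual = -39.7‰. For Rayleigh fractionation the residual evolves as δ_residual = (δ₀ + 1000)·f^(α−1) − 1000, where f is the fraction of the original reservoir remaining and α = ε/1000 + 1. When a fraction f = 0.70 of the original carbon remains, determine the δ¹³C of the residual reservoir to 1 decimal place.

13.8‰

Rayleigh residual: δ_res = (δ₀ + 1000)·f^(α−1) − 1000
α = ε/1000 + 1 = 0.96030, so α − 1 = -0.03970
f^(α−1) = 0.70^(-0.03970) = 1.014261
δ_res = (-0.5 + 1000) × 1.014261 − 1000 = 1013.754 − 1000 = 13.75‰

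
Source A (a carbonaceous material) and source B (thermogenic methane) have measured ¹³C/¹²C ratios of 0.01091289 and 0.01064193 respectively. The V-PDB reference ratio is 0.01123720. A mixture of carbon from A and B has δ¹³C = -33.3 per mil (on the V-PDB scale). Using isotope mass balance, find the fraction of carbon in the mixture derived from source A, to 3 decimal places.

δ_A = (0.01091289/0.01123720 − 1)×1000 = (0.971140 − 1)×1000 = -28.860 per mil
δ_B = (0.01064193/0.01123720 − 1)×1000 = (0.947027 − 1)×1000 = -52.973 per mil
f_A = (δ_mix − δ_B)/(δ_A − δ_B) = (-33.3 − (-52.973))/(-28.860 − (-52.973))
f_A = 19.673 / 24.113 = 0.8159

0.816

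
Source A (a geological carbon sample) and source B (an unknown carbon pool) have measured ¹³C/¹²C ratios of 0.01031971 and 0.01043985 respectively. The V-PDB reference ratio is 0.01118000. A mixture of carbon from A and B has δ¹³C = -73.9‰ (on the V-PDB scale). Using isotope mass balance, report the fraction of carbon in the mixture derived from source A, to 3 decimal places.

0.716

δ_A = (0.01031971/0.01118000 − 1)×1000 = (0.923051 − 1)×1000 = -76.949‰
δ_B = (0.01043985/0.01118000 − 1)×1000 = (0.933797 − 1)×1000 = -66.203‰
f_A = (δ_mix − δ_B)/(δ_A − δ_B) = (-73.9 − (-66.203))/(-76.949 − (-66.203))
f_A = -7.697 / -10.746 = 0.7163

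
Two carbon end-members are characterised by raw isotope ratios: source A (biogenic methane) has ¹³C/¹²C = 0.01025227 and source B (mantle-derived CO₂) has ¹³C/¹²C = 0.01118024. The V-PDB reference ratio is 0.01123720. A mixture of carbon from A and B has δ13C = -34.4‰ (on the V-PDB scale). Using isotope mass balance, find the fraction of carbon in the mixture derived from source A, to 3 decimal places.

0.355

δ_A = (0.01025227/0.01123720 − 1)×1000 = (0.912351 − 1)×1000 = -87.649‰
δ_B = (0.01118024/0.01123720 − 1)×1000 = (0.994931 − 1)×1000 = -5.069‰
f_A = (δ_mix − δ_B)/(δ_A − δ_B) = (-34.4 − (-5.069))/(-87.649 − (-5.069))
f_A = -29.331 / -82.580 = 0.3552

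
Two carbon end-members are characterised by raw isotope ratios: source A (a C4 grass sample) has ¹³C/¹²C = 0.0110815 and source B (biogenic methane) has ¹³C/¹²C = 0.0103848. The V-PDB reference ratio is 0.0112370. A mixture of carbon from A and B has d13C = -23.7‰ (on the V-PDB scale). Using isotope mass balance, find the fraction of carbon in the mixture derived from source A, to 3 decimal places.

δ_A = (0.0110815/0.0112370 − 1)×1000 = (0.986162 − 1)×1000 = -13.838‰
δ_B = (0.0103848/0.0112370 − 1)×1000 = (0.924161 − 1)×1000 = -75.839‰
f_A = (δ_mix − δ_B)/(δ_A − δ_B) = (-23.7 − (-75.839))/(-13.838 − (-75.839))
f_A = 52.139 / 62.001 = 0.8409

0.841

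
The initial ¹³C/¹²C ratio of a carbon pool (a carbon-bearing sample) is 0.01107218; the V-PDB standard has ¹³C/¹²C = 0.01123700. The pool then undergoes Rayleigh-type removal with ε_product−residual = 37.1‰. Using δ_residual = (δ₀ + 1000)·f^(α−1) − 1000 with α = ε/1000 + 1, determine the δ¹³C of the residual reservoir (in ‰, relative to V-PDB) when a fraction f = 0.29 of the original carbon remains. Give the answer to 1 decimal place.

δ₀ = (0.01107218/0.01123700 − 1)×1000 = (0.985332 − 1)×1000 = -14.668‰
α − 1 = ε/1000 = 0.0371
f^(α−1) = 0.29^(0.0371) = 0.955113
δ_res = (-14.668 + 1000) × 0.955113 − 1000 = 941.104 − 1000 = -58.90‰

-58.9‰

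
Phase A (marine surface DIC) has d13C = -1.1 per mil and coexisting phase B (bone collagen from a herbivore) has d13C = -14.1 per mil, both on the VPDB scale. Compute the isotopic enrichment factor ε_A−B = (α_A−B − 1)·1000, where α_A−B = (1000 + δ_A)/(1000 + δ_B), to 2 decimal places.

α_A−B = (1000 + -1.1) / (1000 + -14.1) = 998.9 / 985.9 = 1.013186
ε_A−B = (1.013186 − 1) × 1000 = 13.186 per mil
(The approximation ε ≈ δ_A − δ_B would give 13.0 per mil.)

13.19 per mil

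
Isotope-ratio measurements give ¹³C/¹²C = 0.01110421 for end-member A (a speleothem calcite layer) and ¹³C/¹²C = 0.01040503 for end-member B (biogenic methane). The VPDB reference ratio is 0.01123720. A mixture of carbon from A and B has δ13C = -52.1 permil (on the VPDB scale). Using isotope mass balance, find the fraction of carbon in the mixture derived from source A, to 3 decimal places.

δ_A = (0.01110421/0.01123720 − 1)×1000 = (0.988165 − 1)×1000 = -11.835 permil
δ_B = (0.01040503/0.01123720 − 1)×1000 = (0.925945 − 1)×1000 = -74.055 permil
f_A = (δ_mix − δ_B)/(δ_A − δ_B) = (-52.1 − (-74.055))/(-11.835 − (-74.055))
f_A = 21.955 / 62.220 = 0.3529

0.353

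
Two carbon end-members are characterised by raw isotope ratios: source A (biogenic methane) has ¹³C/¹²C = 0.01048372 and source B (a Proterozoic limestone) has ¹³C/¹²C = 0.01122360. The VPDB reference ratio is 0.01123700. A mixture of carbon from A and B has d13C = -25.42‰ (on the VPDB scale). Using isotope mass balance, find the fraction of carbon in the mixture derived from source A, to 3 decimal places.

δ_A = (0.01048372/0.01123700 − 1)×1000 = (0.932964 − 1)×1000 = -67.036‰
δ_B = (0.01122360/0.01123700 − 1)×1000 = (0.998808 − 1)×1000 = -1.192‰
f_A = (δ_mix − δ_B)/(δ_A − δ_B) = (-25.42 − (-1.192))/(-67.036 − (-1.192))
f_A = -24.228 / -65.843 = 0.3680

0.368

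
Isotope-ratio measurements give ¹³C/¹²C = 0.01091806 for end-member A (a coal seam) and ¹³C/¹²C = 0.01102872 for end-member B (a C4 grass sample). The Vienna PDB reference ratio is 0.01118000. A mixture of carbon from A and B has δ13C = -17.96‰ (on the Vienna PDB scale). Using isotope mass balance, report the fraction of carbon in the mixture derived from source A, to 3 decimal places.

δ_A = (0.01091806/0.01118000 − 1)×1000 = (0.976571 − 1)×1000 = -23.429‰
δ_B = (0.01102872/0.01118000 − 1)×1000 = (0.986469 − 1)×1000 = -13.531‰
f_A = (δ_mix − δ_B)/(δ_A − δ_B) = (-17.96 − (-13.531))/(-23.429 − (-13.531))
f_A = -4.429 / -9.898 = 0.4474

0.447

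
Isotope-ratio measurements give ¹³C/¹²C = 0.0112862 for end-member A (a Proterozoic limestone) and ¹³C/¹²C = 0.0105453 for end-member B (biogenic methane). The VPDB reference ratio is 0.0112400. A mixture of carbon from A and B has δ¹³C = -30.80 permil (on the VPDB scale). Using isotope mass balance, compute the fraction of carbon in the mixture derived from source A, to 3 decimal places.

δ_A = (0.0112862/0.0112400 − 1)×1000 = (1.004110 − 1)×1000 = 4.110 permil
δ_B = (0.0105453/0.0112400 − 1)×1000 = (0.938194 − 1)×1000 = -61.806 permil
f_A = (δ_mix − δ_B)/(δ_A − δ_B) = (-30.80 − (-61.806))/(4.110 − (-61.806))
f_A = 31.006 / 65.916 = 0.4704

0.470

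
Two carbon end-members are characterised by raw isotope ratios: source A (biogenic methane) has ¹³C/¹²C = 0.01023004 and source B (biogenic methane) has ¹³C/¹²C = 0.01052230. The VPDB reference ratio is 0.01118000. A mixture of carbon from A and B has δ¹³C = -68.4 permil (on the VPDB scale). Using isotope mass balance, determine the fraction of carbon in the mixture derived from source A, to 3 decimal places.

0.366

δ_A = (0.01023004/0.01118000 − 1)×1000 = (0.915030 − 1)×1000 = -84.970 permil
δ_B = (0.01052230/0.01118000 − 1)×1000 = (0.941172 − 1)×1000 = -58.828 permil
f_A = (δ_mix − δ_B)/(δ_A − δ_B) = (-68.4 − (-58.828))/(-84.970 − (-58.828))
f_A = -9.572 / -26.141 = 0.3662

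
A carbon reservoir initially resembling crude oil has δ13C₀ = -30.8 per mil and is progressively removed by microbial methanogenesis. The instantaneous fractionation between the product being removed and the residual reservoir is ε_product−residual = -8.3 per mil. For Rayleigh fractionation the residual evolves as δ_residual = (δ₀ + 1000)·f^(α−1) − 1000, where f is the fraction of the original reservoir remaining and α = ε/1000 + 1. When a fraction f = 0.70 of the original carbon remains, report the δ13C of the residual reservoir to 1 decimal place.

Rayleigh residual: δ_res = (δ₀ + 1000)·f^(α−1) − 1000
α = ε/1000 + 1 = 0.99170, so α − 1 = -0.00830
f^(α−1) = 0.70^(-0.00830) = 1.002965
δ_res = (-30.8 + 1000) × 1.002965 − 1000 = 972.073 − 1000 = -27.93 per mil

-27.9 per mil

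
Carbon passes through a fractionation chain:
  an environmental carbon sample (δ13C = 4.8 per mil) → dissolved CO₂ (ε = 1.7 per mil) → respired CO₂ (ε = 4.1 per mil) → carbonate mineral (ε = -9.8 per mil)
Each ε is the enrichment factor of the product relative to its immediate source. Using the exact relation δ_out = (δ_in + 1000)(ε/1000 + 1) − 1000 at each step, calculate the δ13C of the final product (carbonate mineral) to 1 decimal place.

step 1: δ = (4.80 + 1000)·(1.7/1000 + 1) − 1000 = 6.51 per mil
step 2: δ = (6.51 + 1000)·(4.1/1000 + 1) − 1000 = 10.63 per mil
step 3: δ = (10.63 + 1000)·(-9.8/1000 + 1) − 1000 = 0.73 per mil

0.7 per mil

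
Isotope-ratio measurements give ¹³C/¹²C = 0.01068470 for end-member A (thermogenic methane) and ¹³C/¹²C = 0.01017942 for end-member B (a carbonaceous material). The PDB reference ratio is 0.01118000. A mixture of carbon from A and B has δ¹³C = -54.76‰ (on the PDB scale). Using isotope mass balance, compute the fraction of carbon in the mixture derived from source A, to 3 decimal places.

0.769

δ_A = (0.01068470/0.01118000 − 1)×1000 = (0.955698 − 1)×1000 = -44.302‰
δ_B = (0.01017942/0.01118000 − 1)×1000 = (0.910503 − 1)×1000 = -89.497‰
f_A = (δ_mix − δ_B)/(δ_A − δ_B) = (-54.76 − (-89.497))/(-44.302 − (-89.497))
f_A = 34.737 / 45.195 = 0.7686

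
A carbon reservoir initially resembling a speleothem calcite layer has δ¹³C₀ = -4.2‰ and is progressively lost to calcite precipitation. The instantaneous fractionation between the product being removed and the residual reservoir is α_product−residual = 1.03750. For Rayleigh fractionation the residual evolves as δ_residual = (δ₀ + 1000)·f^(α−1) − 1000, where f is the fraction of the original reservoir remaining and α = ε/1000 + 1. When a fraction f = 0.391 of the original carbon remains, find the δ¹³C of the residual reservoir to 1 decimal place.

-38.7‰

Rayleigh residual: δ_res = (δ₀ + 1000)·f^(α−1) − 1000
α − 1 = 0.03750
f^(α−1) = 0.391^(0.03750) = 0.965399
δ_res = (-4.2 + 1000) × 0.965399 − 1000 = 961.344 − 1000 = -38.66‰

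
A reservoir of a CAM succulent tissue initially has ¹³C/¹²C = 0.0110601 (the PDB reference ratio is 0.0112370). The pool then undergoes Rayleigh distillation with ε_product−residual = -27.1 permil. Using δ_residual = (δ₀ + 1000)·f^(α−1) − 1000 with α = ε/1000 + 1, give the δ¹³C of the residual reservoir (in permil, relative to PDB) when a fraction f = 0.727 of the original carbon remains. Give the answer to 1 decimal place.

δ₀ = (0.0110601/0.0112370 − 1)×1000 = (0.984257 − 1)×1000 = -15.743 permil
α − 1 = ε/1000 = -0.0271
f^(α−1) = 0.727^(-0.0271) = 1.008678
δ_res = (-15.743 + 1000) × 1.008678 − 1000 = 992.798 − 1000 = -7.20 permil

-7.2 permil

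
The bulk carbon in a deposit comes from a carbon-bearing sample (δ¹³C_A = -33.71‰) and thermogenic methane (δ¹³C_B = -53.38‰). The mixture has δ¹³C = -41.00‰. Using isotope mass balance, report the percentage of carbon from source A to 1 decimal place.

62.9%

δ_mix = f_A·δ_A + (1 − f_A)·δ_B  ⇒  f_A = (δ_mix − δ_B)/(δ_A − δ_B)
f_A = (-41.00 − (-53.38)) / (-33.71 − (-53.38))
f_A = 12.38 / 19.67 = 0.6294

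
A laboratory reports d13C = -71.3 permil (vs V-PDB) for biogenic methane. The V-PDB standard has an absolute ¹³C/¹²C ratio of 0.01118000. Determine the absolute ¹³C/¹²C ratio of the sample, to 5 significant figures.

R_sample = R_standard × (d13C/1000 + 1)
R_sample = 0.01118000 × (-71.3/1000 + 1) = 0.01118000 × 0.928700
R_sample = 0.0103829

0.010383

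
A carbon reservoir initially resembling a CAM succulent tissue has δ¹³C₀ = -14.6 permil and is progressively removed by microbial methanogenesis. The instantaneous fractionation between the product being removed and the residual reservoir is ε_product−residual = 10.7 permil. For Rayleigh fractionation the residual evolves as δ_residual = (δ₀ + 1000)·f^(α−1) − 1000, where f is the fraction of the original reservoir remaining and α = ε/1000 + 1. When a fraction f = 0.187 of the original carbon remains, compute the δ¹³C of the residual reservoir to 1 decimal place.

Rayleigh residual: δ_res = (δ₀ + 1000)·f^(α−1) − 1000
α = ε/1000 + 1 = 1.01070, so α − 1 = 0.01070
f^(α−1) = 0.187^(0.01070) = 0.982220
δ_res = (-14.6 + 1000) × 0.982220 − 1000 = 967.879 − 1000 = -32.12 permil

-32.1 permil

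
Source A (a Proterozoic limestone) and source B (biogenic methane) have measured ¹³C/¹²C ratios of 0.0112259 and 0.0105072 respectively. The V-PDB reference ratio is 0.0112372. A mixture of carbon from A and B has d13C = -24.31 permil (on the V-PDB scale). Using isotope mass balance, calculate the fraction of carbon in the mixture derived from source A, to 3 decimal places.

δ_A = (0.0112259/0.0112372 − 1)×1000 = (0.998994 − 1)×1000 = -1.006 permil
δ_B = (0.0105072/0.0112372 − 1)×1000 = (0.935037 − 1)×1000 = -64.963 permil
f_A = (δ_mix − δ_B)/(δ_A − δ_B) = (-24.31 − (-64.963))/(-1.006 − (-64.963))
f_A = 40.653 / 63.957 = 0.6356

0.636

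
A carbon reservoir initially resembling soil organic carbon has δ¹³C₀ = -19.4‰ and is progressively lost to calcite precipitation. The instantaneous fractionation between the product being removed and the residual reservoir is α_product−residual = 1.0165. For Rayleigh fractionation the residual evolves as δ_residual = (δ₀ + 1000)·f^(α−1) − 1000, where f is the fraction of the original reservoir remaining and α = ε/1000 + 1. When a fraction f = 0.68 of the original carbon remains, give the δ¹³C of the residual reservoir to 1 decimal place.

Rayleigh residual: δ_res = (δ₀ + 1000)·f^(α−1) − 1000
α − 1 = 0.01650
f^(α−1) = 0.68^(0.01650) = 0.993657
δ_res = (-19.4 + 1000) × 0.993657 − 1000 = 974.380 − 1000 = -25.62‰

-25.6‰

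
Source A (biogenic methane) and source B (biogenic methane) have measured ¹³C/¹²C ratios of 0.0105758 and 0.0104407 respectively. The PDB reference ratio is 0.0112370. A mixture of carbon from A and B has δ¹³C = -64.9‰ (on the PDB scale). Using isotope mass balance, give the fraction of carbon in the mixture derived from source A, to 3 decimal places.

δ_A = (0.0105758/0.0112370 − 1)×1000 = (0.941159 − 1)×1000 = -58.841‰
δ_B = (0.0104407/0.0112370 − 1)×1000 = (0.929136 − 1)×1000 = -70.864‰
f_A = (δ_mix − δ_B)/(δ_A − δ_B) = (-64.9 − (-70.864))/(-58.841 − (-70.864))
f_A = 5.964 / 12.023 = 0.4961

0.496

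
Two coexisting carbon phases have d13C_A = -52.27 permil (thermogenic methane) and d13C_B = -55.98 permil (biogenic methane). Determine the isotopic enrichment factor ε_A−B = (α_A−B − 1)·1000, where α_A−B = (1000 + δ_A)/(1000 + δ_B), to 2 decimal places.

3.93 permil

α_A−B = (1000 + -52.27) / (1000 + -55.98) = 947.73 / 944.02 = 1.003930
ε_A−B = (1.003930 − 1) × 1000 = 3.930 permil
(The approximation ε ≈ δ_A − δ_B would give 3.71 permil.)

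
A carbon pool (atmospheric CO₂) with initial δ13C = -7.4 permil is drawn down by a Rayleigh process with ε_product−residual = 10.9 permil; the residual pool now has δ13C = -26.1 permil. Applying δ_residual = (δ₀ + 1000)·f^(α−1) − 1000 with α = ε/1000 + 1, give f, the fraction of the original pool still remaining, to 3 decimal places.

0.175

α − 1 = ε/1000 = 0.0109
(δ_res + 1000)/(δ₀ + 1000) = (-26.1 + 1000)/(-7.4 + 1000) = 973.9/992.6 = 0.981161
f = 0.981161^(1/0.0109) = exp(ln(0.981161)/0.0109) = exp(-0.01902/0.0109)
f = exp(-1.7449) = 0.1747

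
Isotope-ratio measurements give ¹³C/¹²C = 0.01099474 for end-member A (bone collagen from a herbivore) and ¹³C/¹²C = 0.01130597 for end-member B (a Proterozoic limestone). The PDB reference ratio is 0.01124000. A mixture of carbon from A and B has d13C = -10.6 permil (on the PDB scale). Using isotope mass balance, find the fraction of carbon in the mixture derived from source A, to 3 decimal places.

δ_A = (0.01099474/0.01124000 − 1)×1000 = (0.978180 − 1)×1000 = -21.820 permil
δ_B = (0.01130597/0.01124000 − 1)×1000 = (1.005869 − 1)×1000 = 5.869 permil
f_A = (δ_mix − δ_B)/(δ_A − δ_B) = (-10.6 − (5.869))/(-21.820 − (5.869))
f_A = -16.469 / -27.690 = 0.5948

0.595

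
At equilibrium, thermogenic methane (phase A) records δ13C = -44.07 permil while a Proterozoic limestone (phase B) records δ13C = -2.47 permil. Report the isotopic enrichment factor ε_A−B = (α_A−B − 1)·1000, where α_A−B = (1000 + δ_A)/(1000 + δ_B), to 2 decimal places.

-41.70 permil

α_A−B = (1000 + -44.07) / (1000 + -2.47) = 955.93 / 997.53 = 0.958297
ε_A−B = (0.958297 − 1) × 1000 = -41.703 permil
(The approximation ε ≈ δ_A − δ_B would give -41.60 permil.)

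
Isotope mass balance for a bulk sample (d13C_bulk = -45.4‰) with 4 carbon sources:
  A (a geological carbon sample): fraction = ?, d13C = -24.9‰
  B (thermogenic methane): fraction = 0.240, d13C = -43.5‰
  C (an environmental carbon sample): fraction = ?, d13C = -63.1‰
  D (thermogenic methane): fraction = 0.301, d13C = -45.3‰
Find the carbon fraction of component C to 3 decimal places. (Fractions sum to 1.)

0.259

Let f_C and f_A be the unknown fractions; fractions sum to 1 so f_C + f_A = 0.459.
Mass balance: Σ fᵢ·δᵢ = δ_bulk ⇒ f_C·(-63.1) + f_A·(-24.9) = -45.4 − (-24.075) = -21.325
Substitute f_A = 0.459 − f_C:
f_C·(-63.1 − -24.9) = -21.325 − 0.459×(-24.9) = -9.896
f_C = -9.896 / -38.2 = 0.2590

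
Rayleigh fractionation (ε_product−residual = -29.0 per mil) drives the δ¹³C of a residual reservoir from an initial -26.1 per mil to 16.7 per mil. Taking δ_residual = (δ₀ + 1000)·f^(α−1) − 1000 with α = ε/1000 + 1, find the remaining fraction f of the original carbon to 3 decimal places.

α − 1 = ε/1000 = -0.0290
(δ_res + 1000)/(δ₀ + 1000) = (16.7 + 1000)/(-26.1 + 1000) = 1016.7/973.9 = 1.043947
f = 1.043947^(1/-0.0290) = exp(ln(1.043947)/-0.0290) = exp(0.04301/-0.0290)
f = exp(-1.4831) = 0.2269

0.227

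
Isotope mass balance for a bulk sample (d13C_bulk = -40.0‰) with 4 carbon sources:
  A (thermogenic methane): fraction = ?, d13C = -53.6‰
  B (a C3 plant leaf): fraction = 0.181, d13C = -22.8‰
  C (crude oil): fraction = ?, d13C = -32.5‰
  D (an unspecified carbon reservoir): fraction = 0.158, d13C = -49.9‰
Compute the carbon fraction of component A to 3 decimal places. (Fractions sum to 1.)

0.308

Let f_A and f_C be the unknown fractions; fractions sum to 1 so f_A + f_C = 0.661.
Mass balance: Σ fᵢ·δᵢ = δ_bulk ⇒ f_A·(-53.6) + f_C·(-32.5) = -40.0 − (-12.011) = -27.989
Substitute f_C = 0.661 − f_A:
f_A·(-53.6 − -32.5) = -27.989 − 0.661×(-32.5) = -6.506
f_A = -6.506 / -21.1 = 0.3084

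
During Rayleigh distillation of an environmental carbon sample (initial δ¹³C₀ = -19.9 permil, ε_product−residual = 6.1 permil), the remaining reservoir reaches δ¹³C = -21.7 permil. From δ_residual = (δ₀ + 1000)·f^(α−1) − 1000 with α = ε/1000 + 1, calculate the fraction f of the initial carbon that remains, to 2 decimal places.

α − 1 = ε/1000 = 0.0061
(δ_res + 1000)/(δ₀ + 1000) = (-21.7 + 1000)/(-19.9 + 1000) = 978.3/980.1 = 0.998163
f = 0.998163^(1/0.0061) = exp(ln(0.998163)/0.0061) = exp(-0.00184/0.0061)
f = exp(-0.3014) = 0.7398

0.74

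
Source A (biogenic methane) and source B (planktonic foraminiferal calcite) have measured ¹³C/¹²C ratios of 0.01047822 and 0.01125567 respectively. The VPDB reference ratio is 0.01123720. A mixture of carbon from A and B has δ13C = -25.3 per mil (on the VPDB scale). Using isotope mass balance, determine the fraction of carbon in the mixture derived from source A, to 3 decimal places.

0.389

δ_A = (0.01047822/0.01123720 − 1)×1000 = (0.932458 − 1)×1000 = -67.542 per mil
δ_B = (0.01125567/0.01123720 − 1)×1000 = (1.001644 − 1)×1000 = 1.644 per mil
f_A = (δ_mix − δ_B)/(δ_A − δ_B) = (-25.3 − (1.644))/(-67.542 − (1.644))
f_A = -26.944 / -69.185 = 0.3894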